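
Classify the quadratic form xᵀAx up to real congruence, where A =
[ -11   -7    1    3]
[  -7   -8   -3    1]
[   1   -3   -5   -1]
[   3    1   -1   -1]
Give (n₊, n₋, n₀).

Answer: (1, 3, 0)

Derivation:
step 0: pivot -11 → sign −
step 1: pivot -39/11 → sign −
step 2: pivot -46/39 → sign −
step 3: pivot 2/23 → sign +
signature = (1, 3, 0)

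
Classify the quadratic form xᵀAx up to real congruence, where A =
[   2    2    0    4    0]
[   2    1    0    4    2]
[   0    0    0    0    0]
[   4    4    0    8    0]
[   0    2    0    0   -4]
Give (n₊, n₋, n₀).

step 0: pivot 2 → sign +
step 1: pivot -1 → sign −
step 2: row/col 2 already zero → sign 0
step 3: row/col 3 already zero → sign 0
step 4: row/col 4 already zero → sign 0
signature = (1, 1, 3)

Answer: (1, 1, 3)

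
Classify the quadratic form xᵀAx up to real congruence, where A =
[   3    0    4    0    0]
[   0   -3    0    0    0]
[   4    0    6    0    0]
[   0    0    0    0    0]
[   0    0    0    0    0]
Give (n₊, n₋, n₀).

step 0: pivot 3 → sign +
step 1: pivot -3 → sign −
step 2: pivot 2/3 → sign +
step 3: row/col 3 already zero → sign 0
step 4: row/col 4 already zero → sign 0
signature = (2, 1, 2)

Answer: (2, 1, 2)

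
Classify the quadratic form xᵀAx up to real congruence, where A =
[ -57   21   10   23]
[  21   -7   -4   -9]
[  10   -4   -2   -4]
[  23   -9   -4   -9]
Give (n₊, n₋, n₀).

Answer: (1, 2, 1)

Derivation:
step 0: pivot -57 → sign −
step 1: pivot 14/19 → sign +
step 2: pivot -8/21 → sign −
step 3: row/col 3 already zero → sign 0
signature = (1, 2, 1)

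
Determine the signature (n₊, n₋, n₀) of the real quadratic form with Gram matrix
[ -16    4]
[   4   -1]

step 0: pivot -16 → sign −
step 1: row/col 1 already zero → sign 0
signature = (0, 1, 1)

Answer: (0, 1, 1)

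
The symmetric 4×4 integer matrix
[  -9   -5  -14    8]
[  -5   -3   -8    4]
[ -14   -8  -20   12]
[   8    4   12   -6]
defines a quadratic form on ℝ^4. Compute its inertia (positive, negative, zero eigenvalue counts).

step 0: pivot -9 → sign −
step 1: pivot -2/9 → sign −
step 2: pivot 2 → sign +
step 3: pivot 2 → sign +
signature = (2, 2, 0)

Answer: (2, 2, 0)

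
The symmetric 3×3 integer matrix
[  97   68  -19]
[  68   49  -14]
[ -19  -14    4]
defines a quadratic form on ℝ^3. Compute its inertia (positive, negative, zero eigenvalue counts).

Answer: (2, 1, 0)

Derivation:
step 0: pivot 97 → sign +
step 1: pivot 129/97 → sign +
step 2: pivot -3/43 → sign −
signature = (2, 1, 0)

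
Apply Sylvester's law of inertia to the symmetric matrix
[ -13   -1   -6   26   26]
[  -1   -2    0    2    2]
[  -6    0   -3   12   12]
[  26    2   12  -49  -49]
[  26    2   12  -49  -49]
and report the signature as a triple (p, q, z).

Answer: (1, 3, 1)

Derivation:
step 0: pivot -13 → sign −
step 1: pivot -25/13 → sign −
step 2: pivot -3/25 → sign −
step 3: pivot 3 → sign +
step 4: row/col 4 already zero → sign 0
signature = (1, 3, 1)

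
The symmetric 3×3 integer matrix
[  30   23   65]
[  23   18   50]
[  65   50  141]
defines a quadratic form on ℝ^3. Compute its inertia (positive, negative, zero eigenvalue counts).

step 0: pivot 30 → sign +
step 1: pivot 11/30 → sign +
step 2: pivot 1/11 → sign +
signature = (3, 0, 0)

Answer: (3, 0, 0)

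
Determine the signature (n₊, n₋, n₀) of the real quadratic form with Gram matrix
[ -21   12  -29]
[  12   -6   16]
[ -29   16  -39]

step 0: pivot -21 → sign −
step 1: pivot 6/7 → sign +
step 2: pivot 2/3 → sign +
signature = (2, 1, 0)

Answer: (2, 1, 0)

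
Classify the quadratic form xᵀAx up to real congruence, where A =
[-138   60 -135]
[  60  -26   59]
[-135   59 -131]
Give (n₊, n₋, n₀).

Answer: (1, 1, 1)

Derivation:
step 0: pivot -138 → sign −
step 1: pivot 2/23 → sign +
step 2: row/col 2 already zero → sign 0
signature = (1, 1, 1)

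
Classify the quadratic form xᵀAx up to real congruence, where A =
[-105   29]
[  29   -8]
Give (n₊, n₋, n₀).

Answer: (1, 1, 0)

Derivation:
step 0: pivot -105 → sign −
step 1: pivot 1/105 → sign +
signature = (1, 1, 0)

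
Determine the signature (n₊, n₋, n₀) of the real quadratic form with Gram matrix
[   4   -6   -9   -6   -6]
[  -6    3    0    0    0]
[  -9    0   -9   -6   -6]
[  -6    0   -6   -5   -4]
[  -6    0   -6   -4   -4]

step 0: pivot 4 → sign +
step 1: pivot -6 → sign −
step 2: pivot 9/8 → sign +
step 3: pivot -1 → sign −
step 4: row/col 4 already zero → sign 0
signature = (2, 2, 1)

Answer: (2, 2, 1)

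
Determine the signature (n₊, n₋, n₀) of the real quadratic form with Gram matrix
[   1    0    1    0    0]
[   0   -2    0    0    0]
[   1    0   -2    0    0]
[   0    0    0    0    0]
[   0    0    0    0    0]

Answer: (1, 2, 2)

Derivation:
step 0: pivot 1 → sign +
step 1: pivot -2 → sign −
step 2: pivot -3 → sign −
step 3: row/col 3 already zero → sign 0
step 4: row/col 4 already zero → sign 0
signature = (1, 2, 2)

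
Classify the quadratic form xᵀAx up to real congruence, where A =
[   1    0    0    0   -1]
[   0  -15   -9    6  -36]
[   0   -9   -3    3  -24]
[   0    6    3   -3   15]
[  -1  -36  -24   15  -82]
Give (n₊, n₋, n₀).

Answer: (3, 2, 0)

Derivation:
step 0: pivot 1 → sign +
step 1: pivot -15 → sign −
step 2: pivot 12/5 → sign +
step 3: pivot -3/4 → sign −
step 4: pivot 1 → sign +
signature = (3, 2, 0)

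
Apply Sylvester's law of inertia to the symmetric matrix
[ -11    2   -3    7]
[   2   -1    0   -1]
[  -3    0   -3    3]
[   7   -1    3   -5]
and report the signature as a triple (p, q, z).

Answer: (0, 3, 1)

Derivation:
step 0: pivot -11 → sign −
step 1: pivot -7/11 → sign −
step 2: pivot -12/7 → sign −
step 3: row/col 3 already zero → sign 0
signature = (0, 3, 1)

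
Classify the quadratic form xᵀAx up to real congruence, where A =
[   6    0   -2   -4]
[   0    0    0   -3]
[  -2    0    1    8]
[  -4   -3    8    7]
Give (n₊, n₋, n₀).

step 0: pivot 6 → sign +
step 1: pivot 1/3 → sign +
step 2: pivot -129 → sign −
step 3: pivot 3/43 → sign +
signature = (3, 1, 0)

Answer: (3, 1, 0)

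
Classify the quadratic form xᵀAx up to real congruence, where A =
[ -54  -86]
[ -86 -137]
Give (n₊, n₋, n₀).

step 0: pivot -54 → sign −
step 1: pivot -1/27 → sign −
signature = (0, 2, 0)

Answer: (0, 2, 0)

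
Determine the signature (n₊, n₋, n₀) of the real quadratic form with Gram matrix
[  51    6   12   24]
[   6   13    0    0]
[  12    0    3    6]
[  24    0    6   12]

Answer: (3, 0, 1)

Derivation:
step 0: pivot 51 → sign +
step 1: pivot 209/17 → sign +
step 2: pivot 3/209 → sign +
step 3: row/col 3 already zero → sign 0
signature = (3, 0, 1)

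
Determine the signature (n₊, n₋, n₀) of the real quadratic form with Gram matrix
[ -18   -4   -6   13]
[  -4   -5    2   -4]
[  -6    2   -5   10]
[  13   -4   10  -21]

step 0: pivot -18 → sign −
step 1: pivot -37/9 → sign −
step 2: pivot -11/37 → sign −
step 3: pivot -1/22 → sign −
signature = (0, 4, 0)

Answer: (0, 4, 0)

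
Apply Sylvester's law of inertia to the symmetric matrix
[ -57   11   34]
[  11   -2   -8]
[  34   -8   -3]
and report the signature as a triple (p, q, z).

Answer: (2, 1, 0)

Derivation:
step 0: pivot -57 → sign −
step 1: pivot 7/57 → sign +
step 2: pivot 3/7 → sign +
signature = (2, 1, 0)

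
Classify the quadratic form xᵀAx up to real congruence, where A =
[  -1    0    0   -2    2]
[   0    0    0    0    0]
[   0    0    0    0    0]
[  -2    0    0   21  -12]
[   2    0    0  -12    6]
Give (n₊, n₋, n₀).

Answer: (1, 2, 2)

Derivation:
step 0: pivot -1 → sign −
step 1: pivot 25 → sign +
step 2: pivot -6/25 → sign −
step 3: row/col 3 already zero → sign 0
step 4: row/col 4 already zero → sign 0
signature = (1, 2, 2)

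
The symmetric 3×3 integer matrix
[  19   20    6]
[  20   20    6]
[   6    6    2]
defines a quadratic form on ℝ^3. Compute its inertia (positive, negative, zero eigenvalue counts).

step 0: pivot 19 → sign +
step 1: pivot -20/19 → sign −
step 2: pivot 1/5 → sign +
signature = (2, 1, 0)

Answer: (2, 1, 0)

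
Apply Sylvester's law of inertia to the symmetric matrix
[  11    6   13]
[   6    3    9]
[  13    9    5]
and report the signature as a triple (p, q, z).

Answer: (2, 1, 0)

Derivation:
step 0: pivot 11 → sign +
step 1: pivot -3/11 → sign −
step 2: pivot 3 → sign +
signature = (2, 1, 0)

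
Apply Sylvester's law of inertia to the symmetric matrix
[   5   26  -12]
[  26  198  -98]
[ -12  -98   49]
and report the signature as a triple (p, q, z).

Answer: (3, 0, 0)

Derivation:
step 0: pivot 5 → sign +
step 1: pivot 314/5 → sign +
step 2: pivot 3/157 → sign +
signature = (3, 0, 0)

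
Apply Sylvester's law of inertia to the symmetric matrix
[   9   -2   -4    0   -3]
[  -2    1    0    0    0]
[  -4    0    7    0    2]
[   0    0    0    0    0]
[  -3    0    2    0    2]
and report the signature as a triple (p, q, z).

step 0: pivot 9 → sign +
step 1: pivot 5/9 → sign +
step 2: pivot 19/5 → sign +
step 3: pivot 3/19 → sign +
step 4: row/col 4 already zero → sign 0
signature = (4, 0, 1)

Answer: (4, 0, 1)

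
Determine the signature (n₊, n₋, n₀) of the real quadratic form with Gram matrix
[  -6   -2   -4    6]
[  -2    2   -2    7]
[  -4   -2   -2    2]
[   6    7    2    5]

Answer: (3, 1, 0)

Derivation:
step 0: pivot -6 → sign −
step 1: pivot 8/3 → sign +
step 2: pivot 1/2 → sign +
step 3: pivot 1/2 → sign +
signature = (3, 1, 0)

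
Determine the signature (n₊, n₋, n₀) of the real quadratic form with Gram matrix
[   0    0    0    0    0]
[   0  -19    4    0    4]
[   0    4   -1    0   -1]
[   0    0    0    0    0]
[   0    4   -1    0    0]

step 0: pivot -19 → sign −
step 1: pivot -3/19 → sign −
step 2: pivot 1 → sign +
step 3: row/col 3 already zero → sign 0
step 4: row/col 4 already zero → sign 0
signature = (1, 2, 2)

Answer: (1, 2, 2)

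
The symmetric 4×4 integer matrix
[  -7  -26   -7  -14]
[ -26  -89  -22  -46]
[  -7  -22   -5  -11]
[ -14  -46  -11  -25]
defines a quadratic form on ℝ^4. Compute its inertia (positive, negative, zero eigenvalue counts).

Answer: (1, 3, 0)

Derivation:
step 0: pivot -7 → sign −
step 1: pivot 53/7 → sign +
step 2: pivot -6/53 → sign −
step 3: pivot -3/2 → sign −
signature = (1, 3, 0)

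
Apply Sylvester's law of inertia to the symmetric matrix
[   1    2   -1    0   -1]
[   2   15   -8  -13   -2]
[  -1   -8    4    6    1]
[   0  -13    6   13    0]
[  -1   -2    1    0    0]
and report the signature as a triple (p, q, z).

Answer: (3, 2, 0)

Derivation:
step 0: pivot 1 → sign +
step 1: pivot 11 → sign +
step 2: pivot -3/11 → sign −
step 3: pivot 2 → sign +
step 4: pivot -1 → sign −
signature = (3, 2, 0)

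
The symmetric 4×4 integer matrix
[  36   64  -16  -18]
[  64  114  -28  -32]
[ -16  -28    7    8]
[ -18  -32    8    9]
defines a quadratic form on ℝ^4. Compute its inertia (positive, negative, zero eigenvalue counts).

Answer: (2, 1, 1)

Derivation:
step 0: pivot 36 → sign +
step 1: pivot 2/9 → sign +
step 2: pivot -1 → sign −
step 3: row/col 3 already zero → sign 0
signature = (2, 1, 1)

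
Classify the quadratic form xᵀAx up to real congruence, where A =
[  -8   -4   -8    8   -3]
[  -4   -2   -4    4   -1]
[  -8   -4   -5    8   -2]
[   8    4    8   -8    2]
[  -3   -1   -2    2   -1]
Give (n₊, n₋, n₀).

Answer: (2, 2, 1)

Derivation:
step 0: pivot -8 → sign −
step 1: pivot 3 → sign +
step 2: pivot -5/24 → sign −
step 3: pivot 24/5 → sign +
step 4: row/col 4 already zero → sign 0
signature = (2, 2, 1)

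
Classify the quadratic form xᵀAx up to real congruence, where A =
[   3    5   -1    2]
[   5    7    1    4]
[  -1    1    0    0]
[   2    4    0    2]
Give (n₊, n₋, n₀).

Answer: (3, 1, 0)

Derivation:
step 0: pivot 3 → sign +
step 1: pivot -4/3 → sign −
step 2: pivot 5 → sign +
step 3: pivot 1/5 → sign +
signature = (3, 1, 0)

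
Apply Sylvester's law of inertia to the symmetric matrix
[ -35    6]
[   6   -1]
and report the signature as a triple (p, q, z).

Answer: (1, 1, 0)

Derivation:
step 0: pivot -35 → sign −
step 1: pivot 1/35 → sign +
signature = (1, 1, 0)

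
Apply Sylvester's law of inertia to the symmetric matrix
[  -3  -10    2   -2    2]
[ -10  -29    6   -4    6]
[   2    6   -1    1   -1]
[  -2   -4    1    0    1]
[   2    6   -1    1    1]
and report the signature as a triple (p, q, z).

Answer: (3, 2, 0)

Derivation:
step 0: pivot -3 → sign −
step 1: pivot 13/3 → sign +
step 2: pivot 3/13 → sign +
step 3: pivot -1/3 → sign −
step 4: pivot 2 → sign +
signature = (3, 2, 0)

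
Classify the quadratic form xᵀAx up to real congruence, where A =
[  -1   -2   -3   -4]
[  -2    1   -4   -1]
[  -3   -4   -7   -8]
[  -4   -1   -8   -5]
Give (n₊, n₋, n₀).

step 0: pivot -1 → sign −
step 1: pivot 5 → sign +
step 2: pivot 6/5 → sign +
step 3: row/col 3 already zero → sign 0
signature = (2, 1, 1)

Answer: (2, 1, 1)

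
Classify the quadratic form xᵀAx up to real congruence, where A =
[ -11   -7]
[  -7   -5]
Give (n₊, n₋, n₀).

Answer: (0, 2, 0)

Derivation:
step 0: pivot -11 → sign −
step 1: pivot -6/11 → sign −
signature = (0, 2, 0)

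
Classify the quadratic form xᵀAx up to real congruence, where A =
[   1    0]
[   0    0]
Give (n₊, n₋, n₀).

step 0: pivot 1 → sign +
step 1: row/col 1 already zero → sign 0
signature = (1, 0, 1)

Answer: (1, 0, 1)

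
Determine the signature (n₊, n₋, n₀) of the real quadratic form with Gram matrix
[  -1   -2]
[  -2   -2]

step 0: pivot -1 → sign −
step 1: pivot 2 → sign +
signature = (1, 1, 0)

Answer: (1, 1, 0)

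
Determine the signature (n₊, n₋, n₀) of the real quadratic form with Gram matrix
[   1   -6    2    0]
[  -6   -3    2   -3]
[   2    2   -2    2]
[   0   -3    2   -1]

Answer: (2, 2, 0)

Derivation:
step 0: pivot 1 → sign +
step 1: pivot -39 → sign −
step 2: pivot -38/39 → sign −
step 3: pivot 2/19 → sign +
signature = (2, 2, 0)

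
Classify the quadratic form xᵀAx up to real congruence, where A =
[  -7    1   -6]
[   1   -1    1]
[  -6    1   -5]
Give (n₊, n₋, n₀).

step 0: pivot -7 → sign −
step 1: pivot -6/7 → sign −
step 2: pivot 1/6 → sign +
signature = (1, 2, 0)

Answer: (1, 2, 0)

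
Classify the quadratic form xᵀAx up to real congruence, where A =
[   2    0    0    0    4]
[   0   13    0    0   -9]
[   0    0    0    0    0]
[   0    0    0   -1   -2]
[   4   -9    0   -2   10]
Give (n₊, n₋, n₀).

Answer: (2, 2, 1)

Derivation:
step 0: pivot 2 → sign +
step 1: pivot 13 → sign +
step 2: pivot -1 → sign −
step 3: pivot -3/13 → sign −
step 4: row/col 4 already zero → sign 0
signature = (2, 2, 1)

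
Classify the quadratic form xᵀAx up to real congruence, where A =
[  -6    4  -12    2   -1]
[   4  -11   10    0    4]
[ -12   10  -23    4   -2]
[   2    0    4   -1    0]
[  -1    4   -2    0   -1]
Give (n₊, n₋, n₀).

Answer: (2, 3, 0)

Derivation:
step 0: pivot -6 → sign −
step 1: pivot -25/3 → sign −
step 2: pivot 37/25 → sign +
step 3: pivot -7/37 → sign −
step 4: pivot 1/14 → sign +
signature = (2, 3, 0)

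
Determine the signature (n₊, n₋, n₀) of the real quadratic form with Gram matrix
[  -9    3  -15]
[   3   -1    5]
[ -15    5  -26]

Answer: (0, 2, 1)

Derivation:
step 0: pivot -9 → sign −
step 1: pivot -1 → sign −
step 2: row/col 2 already zero → sign 0
signature = (0, 2, 1)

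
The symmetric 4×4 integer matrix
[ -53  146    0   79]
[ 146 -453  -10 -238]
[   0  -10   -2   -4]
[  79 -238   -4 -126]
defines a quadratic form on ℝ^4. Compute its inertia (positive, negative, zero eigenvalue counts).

step 0: pivot -53 → sign −
step 1: pivot -2693/53 → sign −
step 2: pivot -86/2693 → sign −
step 3: pivot -3/43 → sign −
signature = (0, 4, 0)

Answer: (0, 4, 0)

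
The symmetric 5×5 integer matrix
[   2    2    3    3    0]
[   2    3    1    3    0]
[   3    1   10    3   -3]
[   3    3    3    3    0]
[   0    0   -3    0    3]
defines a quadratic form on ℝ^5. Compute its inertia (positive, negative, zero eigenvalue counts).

Answer: (3, 1, 1)

Derivation:
step 0: pivot 2 → sign +
step 1: pivot 1 → sign +
step 2: pivot 3/2 → sign +
step 3: pivot -3 → sign −
step 4: row/col 4 already zero → sign 0
signature = (3, 1, 1)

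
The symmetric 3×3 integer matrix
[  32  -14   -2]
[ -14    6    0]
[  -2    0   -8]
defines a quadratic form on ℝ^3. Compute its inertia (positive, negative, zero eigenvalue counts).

Answer: (1, 2, 0)

Derivation:
step 0: pivot 32 → sign +
step 1: pivot -1/8 → sign −
step 2: pivot -2 → sign −
signature = (1, 2, 0)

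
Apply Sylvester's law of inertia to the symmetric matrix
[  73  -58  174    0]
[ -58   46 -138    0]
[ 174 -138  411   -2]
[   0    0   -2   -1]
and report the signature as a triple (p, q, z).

Answer: (2, 2, 0)

Derivation:
step 0: pivot 73 → sign +
step 1: pivot -6/73 → sign −
step 2: pivot -3 → sign −
step 3: pivot 1/3 → sign +
signature = (2, 2, 0)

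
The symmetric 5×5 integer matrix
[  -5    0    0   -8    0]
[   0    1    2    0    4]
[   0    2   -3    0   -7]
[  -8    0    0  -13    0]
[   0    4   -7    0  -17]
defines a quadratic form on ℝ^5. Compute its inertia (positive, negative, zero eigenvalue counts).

step 0: pivot -5 → sign −
step 1: pivot 1 → sign +
step 2: pivot -7 → sign −
step 3: pivot -1/5 → sign −
step 4: pivot -6/7 → sign −
signature = (1, 4, 0)

Answer: (1, 4, 0)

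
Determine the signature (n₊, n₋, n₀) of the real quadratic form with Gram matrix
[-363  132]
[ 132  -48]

Answer: (0, 1, 1)

Derivation:
step 0: pivot -363 → sign −
step 1: row/col 1 already zero → sign 0
signature = (0, 1, 1)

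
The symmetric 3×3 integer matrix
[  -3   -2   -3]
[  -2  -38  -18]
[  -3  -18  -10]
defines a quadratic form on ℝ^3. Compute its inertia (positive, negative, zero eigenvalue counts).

step 0: pivot -3 → sign −
step 1: pivot -110/3 → sign −
step 2: pivot -1/55 → sign −
signature = (0, 3, 0)

Answer: (0, 3, 0)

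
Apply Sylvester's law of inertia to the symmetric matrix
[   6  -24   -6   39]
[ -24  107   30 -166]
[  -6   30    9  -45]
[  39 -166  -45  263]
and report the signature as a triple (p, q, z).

step 0: pivot 6 → sign +
step 1: pivot 11 → sign +
step 2: pivot -3/11 → sign −
step 3: pivot 3/2 → sign +
signature = (3, 1, 0)

Answer: (3, 1, 0)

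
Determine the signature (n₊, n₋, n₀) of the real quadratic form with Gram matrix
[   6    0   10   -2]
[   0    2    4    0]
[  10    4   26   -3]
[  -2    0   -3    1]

step 0: pivot 6 → sign +
step 1: pivot 2 → sign +
step 2: pivot 4/3 → sign +
step 3: pivot 1/4 → sign +
signature = (4, 0, 0)

Answer: (4, 0, 0)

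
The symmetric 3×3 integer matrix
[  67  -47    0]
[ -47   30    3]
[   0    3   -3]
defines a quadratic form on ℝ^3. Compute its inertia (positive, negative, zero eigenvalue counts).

step 0: pivot 67 → sign +
step 1: pivot -199/67 → sign −
step 2: pivot 6/199 → sign +
signature = (2, 1, 0)

Answer: (2, 1, 0)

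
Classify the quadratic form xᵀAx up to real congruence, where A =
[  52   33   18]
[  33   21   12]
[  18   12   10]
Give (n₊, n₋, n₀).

Answer: (2, 1, 0)

Derivation:
step 0: pivot 52 → sign +
step 1: pivot 3/52 → sign +
step 2: pivot -2 → sign −
signature = (2, 1, 0)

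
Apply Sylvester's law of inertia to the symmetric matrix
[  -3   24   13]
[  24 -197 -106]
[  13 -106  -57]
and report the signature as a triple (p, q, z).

step 0: pivot -3 → sign −
step 1: pivot -5 → sign −
step 2: pivot 2/15 → sign +
signature = (1, 2, 0)

Answer: (1, 2, 0)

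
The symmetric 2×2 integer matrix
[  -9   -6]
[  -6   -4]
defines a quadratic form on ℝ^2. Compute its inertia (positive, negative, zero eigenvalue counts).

step 0: pivot -9 → sign −
step 1: row/col 1 already zero → sign 0
signature = (0, 1, 1)

Answer: (0, 1, 1)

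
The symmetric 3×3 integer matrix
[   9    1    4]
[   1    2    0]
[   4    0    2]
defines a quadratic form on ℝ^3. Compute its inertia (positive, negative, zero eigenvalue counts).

Answer: (3, 0, 0)

Derivation:
step 0: pivot 9 → sign +
step 1: pivot 17/9 → sign +
step 2: pivot 2/17 → sign +
signature = (3, 0, 0)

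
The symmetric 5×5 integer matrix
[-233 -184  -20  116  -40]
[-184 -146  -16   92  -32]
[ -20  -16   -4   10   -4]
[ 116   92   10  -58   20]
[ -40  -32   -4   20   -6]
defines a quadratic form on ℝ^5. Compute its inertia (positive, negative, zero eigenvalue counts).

Answer: (1, 4, 0)

Derivation:
step 0: pivot -233 → sign −
step 1: pivot -162/233 → sign −
step 2: pivot -20/9 → sign −
step 3: pivot -1/45 → sign −
step 4: pivot 2 → sign +
signature = (1, 4, 0)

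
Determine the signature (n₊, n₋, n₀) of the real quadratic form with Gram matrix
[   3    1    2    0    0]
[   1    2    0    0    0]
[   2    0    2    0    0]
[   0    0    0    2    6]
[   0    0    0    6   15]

Answer: (4, 1, 0)

Derivation:
step 0: pivot 3 → sign +
step 1: pivot 5/3 → sign +
step 2: pivot 2/5 → sign +
step 3: pivot 2 → sign +
step 4: pivot -3 → sign −
signature = (4, 1, 0)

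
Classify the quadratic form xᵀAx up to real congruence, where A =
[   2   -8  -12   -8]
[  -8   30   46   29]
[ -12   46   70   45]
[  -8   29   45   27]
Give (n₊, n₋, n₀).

Answer: (1, 2, 1)

Derivation:
step 0: pivot 2 → sign +
step 1: pivot -2 → sign −
step 2: pivot -1/2 → sign −
step 3: row/col 3 already zero → sign 0
signature = (1, 2, 1)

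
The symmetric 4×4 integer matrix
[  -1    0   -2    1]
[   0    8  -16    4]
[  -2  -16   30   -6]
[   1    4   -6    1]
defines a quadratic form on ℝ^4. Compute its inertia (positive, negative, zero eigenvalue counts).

step 0: pivot -1 → sign −
step 1: pivot 8 → sign +
step 2: pivot 2 → sign +
step 3: row/col 3 already zero → sign 0
signature = (2, 1, 1)

Answer: (2, 1, 1)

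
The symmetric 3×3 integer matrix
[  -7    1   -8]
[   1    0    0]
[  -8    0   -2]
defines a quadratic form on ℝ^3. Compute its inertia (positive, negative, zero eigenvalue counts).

Answer: (1, 2, 0)

Derivation:
step 0: pivot -7 → sign −
step 1: pivot 1/7 → sign +
step 2: pivot -2 → sign −
signature = (1, 2, 0)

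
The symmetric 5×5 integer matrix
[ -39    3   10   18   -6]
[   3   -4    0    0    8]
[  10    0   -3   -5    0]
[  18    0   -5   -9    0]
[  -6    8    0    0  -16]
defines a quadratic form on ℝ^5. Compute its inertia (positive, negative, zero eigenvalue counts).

step 0: pivot -39 → sign −
step 1: pivot -49/13 → sign −
step 2: pivot -41/147 → sign −
step 3: pivot -6/41 → sign −
step 4: row/col 4 already zero → sign 0
signature = (0, 4, 1)

Answer: (0, 4, 1)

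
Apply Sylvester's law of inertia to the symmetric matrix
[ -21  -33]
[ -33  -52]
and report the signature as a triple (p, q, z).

Answer: (0, 2, 0)

Derivation:
step 0: pivot -21 → sign −
step 1: pivot -1/7 → sign −
signature = (0, 2, 0)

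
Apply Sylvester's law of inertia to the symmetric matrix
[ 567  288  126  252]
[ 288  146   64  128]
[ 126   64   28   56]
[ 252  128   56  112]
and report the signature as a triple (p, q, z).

Answer: (1, 1, 2)

Derivation:
step 0: pivot 567 → sign +
step 1: pivot -2/7 → sign −
step 2: row/col 2 already zero → sign 0
step 3: row/col 3 already zero → sign 0
signature = (1, 1, 2)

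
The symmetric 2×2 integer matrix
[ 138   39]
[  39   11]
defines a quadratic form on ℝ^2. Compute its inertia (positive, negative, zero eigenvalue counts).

Answer: (1, 1, 0)

Derivation:
step 0: pivot 138 → sign +
step 1: pivot -1/46 → sign −
signature = (1, 1, 0)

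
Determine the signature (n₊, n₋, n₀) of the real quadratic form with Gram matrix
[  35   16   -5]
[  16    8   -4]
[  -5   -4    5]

step 0: pivot 35 → sign +
step 1: pivot 24/35 → sign +
step 2: row/col 2 already zero → sign 0
signature = (2, 0, 1)

Answer: (2, 0, 1)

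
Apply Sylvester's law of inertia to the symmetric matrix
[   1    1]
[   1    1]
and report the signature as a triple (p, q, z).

step 0: pivot 1 → sign +
step 1: row/col 1 already zero → sign 0
signature = (1, 0, 1)

Answer: (1, 0, 1)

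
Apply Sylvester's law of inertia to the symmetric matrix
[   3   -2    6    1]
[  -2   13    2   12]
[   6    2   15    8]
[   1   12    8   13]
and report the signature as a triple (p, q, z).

Answer: (3, 1, 0)

Derivation:
step 0: pivot 3 → sign +
step 1: pivot 35/3 → sign +
step 2: pivot -3/35 → sign −
step 3: pivot 2 → sign +
signature = (3, 1, 0)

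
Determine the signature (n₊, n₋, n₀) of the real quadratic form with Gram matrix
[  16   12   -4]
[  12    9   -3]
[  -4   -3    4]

step 0: pivot 16 → sign +
step 1: pivot 3 → sign +
step 2: row/col 2 already zero → sign 0
signature = (2, 0, 1)

Answer: (2, 0, 1)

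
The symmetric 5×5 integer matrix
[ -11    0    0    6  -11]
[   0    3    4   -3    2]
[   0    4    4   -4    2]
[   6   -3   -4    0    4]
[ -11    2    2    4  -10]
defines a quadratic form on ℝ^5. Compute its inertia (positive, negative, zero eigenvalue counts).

step 0: pivot -11 → sign −
step 1: pivot 3 → sign +
step 2: pivot -4/3 → sign −
step 3: pivot 3/11 → sign +
step 4: row/col 4 already zero → sign 0
signature = (2, 2, 1)

Answer: (2, 2, 1)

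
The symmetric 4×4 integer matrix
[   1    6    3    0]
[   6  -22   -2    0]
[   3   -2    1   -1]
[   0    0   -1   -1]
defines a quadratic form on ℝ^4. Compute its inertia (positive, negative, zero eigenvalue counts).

step 0: pivot 1 → sign +
step 1: pivot -58 → sign −
step 2: pivot -32/29 → sign −
step 3: pivot -3/32 → sign −
signature = (1, 3, 0)

Answer: (1, 3, 0)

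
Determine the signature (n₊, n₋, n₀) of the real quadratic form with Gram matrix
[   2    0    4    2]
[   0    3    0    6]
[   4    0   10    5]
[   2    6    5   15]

step 0: pivot 2 → sign +
step 1: pivot 3 → sign +
step 2: pivot 2 → sign +
step 3: pivot 1/2 → sign +
signature = (4, 0, 0)

Answer: (4, 0, 0)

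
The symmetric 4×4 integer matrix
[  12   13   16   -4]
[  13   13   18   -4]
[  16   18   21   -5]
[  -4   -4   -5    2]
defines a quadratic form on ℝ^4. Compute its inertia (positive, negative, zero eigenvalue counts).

step 0: pivot 12 → sign +
step 1: pivot -13/12 → sign −
step 2: pivot 1/13 → sign +
step 3: pivot -3 → sign −
signature = (2, 2, 0)

Answer: (2, 2, 0)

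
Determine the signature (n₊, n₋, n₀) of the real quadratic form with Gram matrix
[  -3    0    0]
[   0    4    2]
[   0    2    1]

Answer: (1, 1, 1)

Derivation:
step 0: pivot -3 → sign −
step 1: pivot 4 → sign +
step 2: row/col 2 already zero → sign 0
signature = (1, 1, 1)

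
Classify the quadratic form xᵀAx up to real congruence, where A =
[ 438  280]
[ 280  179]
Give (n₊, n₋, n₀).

Answer: (2, 0, 0)

Derivation:
step 0: pivot 438 → sign +
step 1: pivot 1/219 → sign +
signature = (2, 0, 0)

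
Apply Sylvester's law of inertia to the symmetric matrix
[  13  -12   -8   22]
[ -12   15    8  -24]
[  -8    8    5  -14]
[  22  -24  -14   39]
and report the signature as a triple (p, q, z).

step 0: pivot 13 → sign +
step 1: pivot 51/13 → sign +
step 2: pivot -1/51 → sign −
step 3: pivot -1 → sign −
signature = (2, 2, 0)

Answer: (2, 2, 0)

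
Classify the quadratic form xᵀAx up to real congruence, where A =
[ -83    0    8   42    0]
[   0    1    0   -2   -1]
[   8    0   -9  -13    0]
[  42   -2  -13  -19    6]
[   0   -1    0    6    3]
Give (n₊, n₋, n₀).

step 0: pivot -83 → sign −
step 1: pivot 1 → sign +
step 2: pivot -683/83 → sign −
step 3: pivot 5458/683 → sign +
step 4: pivot -6/2729 → sign −
signature = (2, 3, 0)

Answer: (2, 3, 0)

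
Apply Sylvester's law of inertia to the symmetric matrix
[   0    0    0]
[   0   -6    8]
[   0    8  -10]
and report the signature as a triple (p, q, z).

step 0: pivot -6 → sign −
step 1: pivot 2/3 → sign +
step 2: row/col 2 already zero → sign 0
signature = (1, 1, 1)

Answer: (1, 1, 1)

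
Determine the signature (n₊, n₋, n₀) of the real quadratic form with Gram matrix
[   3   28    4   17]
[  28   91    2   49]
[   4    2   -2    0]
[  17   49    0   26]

step 0: pivot 3 → sign +
step 1: pivot -511/3 → sign −
step 2: pivot -2/511 → sign −
step 3: pivot 2 → sign +
signature = (2, 2, 0)

Answer: (2, 2, 0)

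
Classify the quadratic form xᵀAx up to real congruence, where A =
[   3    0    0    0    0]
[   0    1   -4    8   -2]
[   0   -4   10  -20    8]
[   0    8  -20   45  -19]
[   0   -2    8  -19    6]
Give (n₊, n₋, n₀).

Answer: (4, 1, 0)

Derivation:
step 0: pivot 3 → sign +
step 1: pivot 1 → sign +
step 2: pivot -6 → sign −
step 3: pivot 5 → sign +
step 4: pivot 1/5 → sign +
signature = (4, 1, 0)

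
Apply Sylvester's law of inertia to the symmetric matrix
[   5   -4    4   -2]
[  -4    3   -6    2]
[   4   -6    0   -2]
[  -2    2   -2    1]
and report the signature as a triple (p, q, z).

step 0: pivot 5 → sign +
step 1: pivot -1/5 → sign −
step 2: pivot 36 → sign +
step 3: row/col 3 already zero → sign 0
signature = (2, 1, 1)

Answer: (2, 1, 1)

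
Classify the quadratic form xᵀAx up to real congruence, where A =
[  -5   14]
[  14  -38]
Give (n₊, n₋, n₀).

step 0: pivot -5 → sign −
step 1: pivot 6/5 → sign +
signature = (1, 1, 0)

Answer: (1, 1, 0)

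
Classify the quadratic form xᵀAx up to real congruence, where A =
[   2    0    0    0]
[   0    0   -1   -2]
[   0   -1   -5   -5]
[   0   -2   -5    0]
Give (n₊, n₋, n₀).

step 0: pivot 2 → sign +
step 1: pivot -5 → sign −
step 2: pivot 1/5 → sign +
step 3: row/col 3 already zero → sign 0
signature = (2, 1, 1)

Answer: (2, 1, 1)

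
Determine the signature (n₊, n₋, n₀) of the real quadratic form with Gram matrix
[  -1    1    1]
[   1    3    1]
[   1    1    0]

Answer: (1, 1, 1)

Derivation:
step 0: pivot -1 → sign −
step 1: pivot 4 → sign +
step 2: row/col 2 already zero → sign 0
signature = (1, 1, 1)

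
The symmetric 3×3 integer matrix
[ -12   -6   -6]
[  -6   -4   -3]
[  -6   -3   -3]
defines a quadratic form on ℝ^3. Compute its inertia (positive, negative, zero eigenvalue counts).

step 0: pivot -12 → sign −
step 1: pivot -1 → sign −
step 2: row/col 2 already zero → sign 0
signature = (0, 2, 1)

Answer: (0, 2, 1)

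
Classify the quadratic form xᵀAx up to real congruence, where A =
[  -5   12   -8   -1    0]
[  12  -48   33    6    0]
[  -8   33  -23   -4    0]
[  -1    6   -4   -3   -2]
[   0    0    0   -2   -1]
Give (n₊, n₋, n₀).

step 0: pivot -5 → sign −
step 1: pivot -96/5 → sign −
step 2: pivot -9/32 → sign −
step 3: pivot -2 → sign −
step 4: pivot 1 → sign +
signature = (1, 4, 0)

Answer: (1, 4, 0)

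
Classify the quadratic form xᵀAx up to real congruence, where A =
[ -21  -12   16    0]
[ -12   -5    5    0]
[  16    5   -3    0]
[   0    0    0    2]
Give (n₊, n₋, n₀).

Answer: (2, 2, 0)

Derivation:
step 0: pivot -21 → sign −
step 1: pivot 13/7 → sign +
step 2: pivot -2/39 → sign −
step 3: pivot 2 → sign +
signature = (2, 2, 0)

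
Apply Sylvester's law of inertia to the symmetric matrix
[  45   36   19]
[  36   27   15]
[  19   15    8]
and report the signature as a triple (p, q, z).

Answer: (1, 1, 1)

Derivation:
step 0: pivot 45 → sign +
step 1: pivot -9/5 → sign −
step 2: row/col 2 already zero → sign 0
signature = (1, 1, 1)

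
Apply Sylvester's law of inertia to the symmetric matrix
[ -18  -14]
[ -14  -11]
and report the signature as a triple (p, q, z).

step 0: pivot -18 → sign −
step 1: pivot -1/9 → sign −
signature = (0, 2, 0)

Answer: (0, 2, 0)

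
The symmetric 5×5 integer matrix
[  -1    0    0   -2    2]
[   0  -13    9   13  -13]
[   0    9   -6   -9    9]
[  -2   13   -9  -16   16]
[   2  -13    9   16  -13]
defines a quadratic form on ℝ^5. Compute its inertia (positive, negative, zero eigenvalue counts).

Answer: (3, 2, 0)

Derivation:
step 0: pivot -1 → sign −
step 1: pivot -13 → sign −
step 2: pivot 3/13 → sign +
step 3: pivot 1 → sign +
step 4: pivot 3 → sign +
signature = (3, 2, 0)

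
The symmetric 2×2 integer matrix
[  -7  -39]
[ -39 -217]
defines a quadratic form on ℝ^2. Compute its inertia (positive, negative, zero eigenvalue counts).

Answer: (1, 1, 0)

Derivation:
step 0: pivot -7 → sign −
step 1: pivot 2/7 → sign +
signature = (1, 1, 0)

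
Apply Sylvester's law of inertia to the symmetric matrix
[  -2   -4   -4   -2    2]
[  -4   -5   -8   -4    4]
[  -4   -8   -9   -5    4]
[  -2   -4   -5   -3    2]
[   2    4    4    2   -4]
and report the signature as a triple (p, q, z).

step 0: pivot -2 → sign −
step 1: pivot 3 → sign +
step 2: pivot -1 → sign −
step 3: pivot -2 → sign −
step 4: row/col 4 already zero → sign 0
signature = (1, 3, 1)

Answer: (1, 3, 1)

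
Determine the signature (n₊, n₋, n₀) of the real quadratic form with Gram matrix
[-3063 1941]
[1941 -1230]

step 0: pivot -3063 → sign −
step 1: pivot -3/1021 → sign −
signature = (0, 2, 0)

Answer: (0, 2, 0)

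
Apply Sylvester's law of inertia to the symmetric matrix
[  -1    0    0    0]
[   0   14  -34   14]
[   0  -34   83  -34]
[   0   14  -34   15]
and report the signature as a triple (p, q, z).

step 0: pivot -1 → sign −
step 1: pivot 14 → sign +
step 2: pivot 3/7 → sign +
step 3: pivot 1 → sign +
signature = (3, 1, 0)

Answer: (3, 1, 0)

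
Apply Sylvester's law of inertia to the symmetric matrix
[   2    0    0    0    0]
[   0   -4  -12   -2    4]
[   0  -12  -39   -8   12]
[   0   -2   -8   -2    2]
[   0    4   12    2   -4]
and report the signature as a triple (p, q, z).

Answer: (2, 2, 1)

Derivation:
step 0: pivot 2 → sign +
step 1: pivot -4 → sign −
step 2: pivot -3 → sign −
step 3: pivot 1/3 → sign +
step 4: row/col 4 already zero → sign 0
signature = (2, 2, 1)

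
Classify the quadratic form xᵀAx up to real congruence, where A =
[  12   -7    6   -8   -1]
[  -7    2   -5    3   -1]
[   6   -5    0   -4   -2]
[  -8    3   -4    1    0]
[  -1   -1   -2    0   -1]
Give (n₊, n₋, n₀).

step 0: pivot 12 → sign +
step 1: pivot -25/12 → sign −
step 2: pivot -48/25 → sign −
step 3: pivot -9/4 → sign −
step 4: pivot 1/4 → sign +
signature = (2, 3, 0)

Answer: (2, 3, 0)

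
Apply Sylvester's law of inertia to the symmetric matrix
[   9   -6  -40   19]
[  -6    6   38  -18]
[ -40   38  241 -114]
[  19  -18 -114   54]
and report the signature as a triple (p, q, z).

step 0: pivot 9 → sign +
step 1: pivot 2 → sign +
step 2: pivot -1 → sign −
step 3: pivot 1/9 → sign +
signature = (3, 1, 0)

Answer: (3, 1, 0)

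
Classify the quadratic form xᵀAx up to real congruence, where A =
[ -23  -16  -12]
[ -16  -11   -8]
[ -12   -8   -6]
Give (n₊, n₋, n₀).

step 0: pivot -23 → sign −
step 1: pivot 3/23 → sign +
step 2: pivot -2/3 → sign −
signature = (1, 2, 0)

Answer: (1, 2, 0)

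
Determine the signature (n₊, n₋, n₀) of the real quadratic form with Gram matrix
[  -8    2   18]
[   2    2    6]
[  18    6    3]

step 0: pivot -8 → sign −
step 1: pivot 5/2 → sign +
step 2: pivot -3/5 → sign −
signature = (1, 2, 0)

Answer: (1, 2, 0)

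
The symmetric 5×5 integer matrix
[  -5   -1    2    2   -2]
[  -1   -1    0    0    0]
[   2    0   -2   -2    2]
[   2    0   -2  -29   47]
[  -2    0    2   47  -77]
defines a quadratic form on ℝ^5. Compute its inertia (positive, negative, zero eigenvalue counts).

Answer: (0, 4, 1)

Derivation:
step 0: pivot -5 → sign −
step 1: pivot -4/5 → sign −
step 2: pivot -1 → sign −
step 3: pivot -27 → sign −
step 4: row/col 4 already zero → sign 0
signature = (0, 4, 1)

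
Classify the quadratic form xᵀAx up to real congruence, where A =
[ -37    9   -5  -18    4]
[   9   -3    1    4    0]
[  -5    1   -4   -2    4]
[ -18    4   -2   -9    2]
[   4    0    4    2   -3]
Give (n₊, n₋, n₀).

Answer: (2, 3, 0)

Derivation:
step 0: pivot -37 → sign −
step 1: pivot -30/37 → sign −
step 2: pivot -49/15 → sign −
step 3: pivot 1/49 → sign +
step 4: pivot 1 → sign +
signature = (2, 3, 0)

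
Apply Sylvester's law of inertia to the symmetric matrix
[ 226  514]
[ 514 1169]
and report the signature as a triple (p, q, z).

Answer: (1, 1, 0)

Derivation:
step 0: pivot 226 → sign +
step 1: pivot -1/113 → sign −
signature = (1, 1, 0)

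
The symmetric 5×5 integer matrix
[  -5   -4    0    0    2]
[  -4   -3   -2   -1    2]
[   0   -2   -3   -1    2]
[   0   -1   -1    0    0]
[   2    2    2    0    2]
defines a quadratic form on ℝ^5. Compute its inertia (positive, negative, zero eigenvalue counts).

Answer: (3, 2, 0)

Derivation:
step 0: pivot -5 → sign −
step 1: pivot 1/5 → sign +
step 2: pivot -23 → sign −
step 3: pivot 6/23 → sign +
step 4: pivot 2/3 → sign +
signature = (3, 2, 0)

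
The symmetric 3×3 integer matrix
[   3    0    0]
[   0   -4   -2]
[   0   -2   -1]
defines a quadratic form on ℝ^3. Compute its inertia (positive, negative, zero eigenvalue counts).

step 0: pivot 3 → sign +
step 1: pivot -4 → sign −
step 2: row/col 2 already zero → sign 0
signature = (1, 1, 1)

Answer: (1, 1, 1)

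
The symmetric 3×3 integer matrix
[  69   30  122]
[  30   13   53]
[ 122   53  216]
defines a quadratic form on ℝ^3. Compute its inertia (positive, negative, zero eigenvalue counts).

Answer: (2, 1, 0)

Derivation:
step 0: pivot 69 → sign +
step 1: pivot -1/23 → sign −
step 2: pivot 1/3 → sign +
signature = (2, 1, 0)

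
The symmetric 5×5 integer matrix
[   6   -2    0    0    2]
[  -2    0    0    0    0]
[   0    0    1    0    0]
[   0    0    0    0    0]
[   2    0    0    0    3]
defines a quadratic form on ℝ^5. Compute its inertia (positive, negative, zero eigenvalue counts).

step 0: pivot 6 → sign +
step 1: pivot -2/3 → sign −
step 2: pivot 1 → sign +
step 3: pivot 3 → sign +
step 4: row/col 4 already zero → sign 0
signature = (3, 1, 1)

Answer: (3, 1, 1)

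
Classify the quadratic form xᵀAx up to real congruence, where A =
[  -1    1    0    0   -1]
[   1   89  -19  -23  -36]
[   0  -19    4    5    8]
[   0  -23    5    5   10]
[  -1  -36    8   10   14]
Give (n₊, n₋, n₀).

step 0: pivot -1 → sign −
step 1: pivot 90 → sign +
step 2: pivot -1/90 → sign −
step 3: pivot 1 → sign +
step 4: pivot -6 → sign −
signature = (2, 3, 0)

Answer: (2, 3, 0)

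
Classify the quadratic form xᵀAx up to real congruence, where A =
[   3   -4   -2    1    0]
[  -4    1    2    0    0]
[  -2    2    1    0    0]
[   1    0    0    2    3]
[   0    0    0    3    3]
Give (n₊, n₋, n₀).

Answer: (2, 2, 1)

Derivation:
step 0: pivot 3 → sign +
step 1: pivot -13/3 → sign −
step 2: pivot -3/13 → sign −
step 3: pivot 3 → sign +
step 4: row/col 4 already zero → sign 0
signature = (2, 2, 1)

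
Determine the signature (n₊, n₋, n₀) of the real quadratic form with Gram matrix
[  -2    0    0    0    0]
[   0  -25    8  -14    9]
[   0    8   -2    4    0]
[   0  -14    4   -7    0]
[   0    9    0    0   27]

Answer: (2, 2, 1)

Derivation:
step 0: pivot -2 → sign −
step 1: pivot -25 → sign −
step 2: pivot 14/25 → sign +
step 3: pivot 3/7 → sign +
step 4: row/col 4 already zero → sign 0
signature = (2, 2, 1)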